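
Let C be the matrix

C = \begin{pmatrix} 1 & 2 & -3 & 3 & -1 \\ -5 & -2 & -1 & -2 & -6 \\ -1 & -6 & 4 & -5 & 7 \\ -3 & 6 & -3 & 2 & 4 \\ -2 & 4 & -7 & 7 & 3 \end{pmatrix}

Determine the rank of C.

5

Row reduce to echelon form.
R2 ← R2 + (5)·R1: [0, 8, -16, 13, -11]
R3 ← R3 + R1: [0, -4, 1, -2, 6]
R4 ← R4 + (3)·R1: [0, 12, -12, 11, 1]
R5 ← R5 + (2)·R1: [0, 8, -13, 13, 1]
R3 ← R3 + (1/2)·R2: [0, 0, -7, 9/2, 1/2]
R4 ← R4 − (3/2)·R2: [0, 0, 12, -17/2, 35/2]
R5 ← R5 − R2: [0, 0, 3, 0, 12]
R4 ← R4 + (12/7)·R3: [0, 0, 0, -11/14, 257/14]
R5 ← R5 + (3/7)·R3: [0, 0, 0, 27/14, 171/14]
R5 ← R5 + (27/11)·R4: [0, 0, 0, 0, 630/11]
Echelon form has 5 nonzero rows, so rank(C) = 5.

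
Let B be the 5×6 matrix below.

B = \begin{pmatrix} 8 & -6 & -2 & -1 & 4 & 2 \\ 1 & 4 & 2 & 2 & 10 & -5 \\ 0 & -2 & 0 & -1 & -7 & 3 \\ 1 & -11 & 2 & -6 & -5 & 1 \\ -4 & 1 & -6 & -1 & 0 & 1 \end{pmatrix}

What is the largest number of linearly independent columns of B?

Row reduce to echelon form.
R2 ← R2 − (1/8)·R1: [0, 19/4, 9/4, 17/8, 19/2, -21/4]
R4 ← R4 − (1/8)·R1: [0, -41/4, 9/4, -47/8, -11/2, 3/4]
R5 ← R5 + (1/2)·R1: [0, -2, -7, -3/2, 2, 2]
R3 ← R3 + (8/19)·R2: [0, 0, 18/19, -2/19, -3, 15/19]
R4 ← R4 + (41/19)·R2: [0, 0, 135/19, -49/38, 15, -201/19]
R5 ← R5 + (8/19)·R2: [0, 0, -115/19, -23/38, 6, -4/19]
R4 ← R4 − (15/2)·R3: [0, 0, 0, -1/2, 75/2, -33/2]
R5 ← R5 + (115/18)·R3: [0, 0, 0, -23/18, -79/6, 29/6]
R5 ← R5 − (23/9)·R4: [0, 0, 0, 0, -109, 47]
Echelon form has 5 nonzero rows, so rank(B) = 5.
The rank gives the maximum number of linearly independent columns: 5.

5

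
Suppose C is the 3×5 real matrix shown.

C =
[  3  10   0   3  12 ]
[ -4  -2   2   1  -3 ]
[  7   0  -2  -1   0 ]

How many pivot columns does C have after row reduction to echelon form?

Row reduce to echelon form.
R2 ← R2 + (4/3)·R1: [0, 34/3, 2, 5, 13]
R3 ← R3 − (7/3)·R1: [0, -70/3, -2, -8, -28]
R3 ← R3 + (35/17)·R2: [0, 0, 36/17, 39/17, -21/17]
Echelon form has 3 nonzero rows, so rank(C) = 3.
Each nonzero row contributes one pivot column: 3 pivot columns.

3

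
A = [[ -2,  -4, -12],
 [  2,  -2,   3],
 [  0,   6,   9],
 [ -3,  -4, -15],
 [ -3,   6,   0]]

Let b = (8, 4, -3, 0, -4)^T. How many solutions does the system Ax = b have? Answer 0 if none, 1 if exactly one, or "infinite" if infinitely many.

0

Row reduce the augmented matrix [A | b].
R2 ← R2 + R1: [0, -6, -9, 12]
R4 ← R4 − (3/2)·R1: [0, 2, 3, -12]
R5 ← R5 − (3/2)·R1: [0, 12, 18, -16]
R3 ← R3 + R2: [0, 0, 0, 9]
R4 ← R4 + (1/3)·R2: [0, 0, 0, -8]
R5 ← R5 + (2)·R2: [0, 0, 0, 8]
R4 ← R4 + (8/9)·R3: [0, 0, 0, 0]
R5 ← R5 − (8/9)·R3: [0, 0, 0, 0]
The echelon form has 3 nonzero rows; the last pivot sits in the augmented column, so rank(A) = 2 but rank([A|b]) = 3.
Since the ranks differ, the system is inconsistent.
It has no solutions.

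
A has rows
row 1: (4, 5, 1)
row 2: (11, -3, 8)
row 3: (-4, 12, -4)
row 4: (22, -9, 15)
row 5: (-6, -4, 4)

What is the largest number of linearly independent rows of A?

3

Row reduce to echelon form.
R2 ← R2 − (11/4)·R1: [0, -67/4, 21/4]
R3 ← R3 + R1: [0, 17, -3]
R4 ← R4 − (11/2)·R1: [0, -73/2, 19/2]
R5 ← R5 + (3/2)·R1: [0, 7/2, 11/2]
R3 ← R3 + (68/67)·R2: [0, 0, 156/67]
R4 ← R4 − (146/67)·R2: [0, 0, -130/67]
R5 ← R5 + (14/67)·R2: [0, 0, 442/67]
R4 ← R4 + (5/6)·R3: [0, 0, 0]
R5 ← R5 − (17/6)·R3: [0, 0, 0]
Echelon form has 3 nonzero rows, so rank(A) = 3.
The rank gives the maximum number of linearly independent rows: 3.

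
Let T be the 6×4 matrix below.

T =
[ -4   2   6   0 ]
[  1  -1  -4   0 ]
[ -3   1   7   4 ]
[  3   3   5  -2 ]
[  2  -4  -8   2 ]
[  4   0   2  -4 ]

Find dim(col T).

4

Row reduce to echelon form.
R2 ← R2 + (1/4)·R1: [0, -1/2, -5/2, 0]
R3 ← R3 − (3/4)·R1: [0, -1/2, 5/2, 4]
R4 ← R4 + (3/4)·R1: [0, 9/2, 19/2, -2]
R5 ← R5 + (1/2)·R1: [0, -3, -5, 2]
R6 ← R6 + R1: [0, 2, 8, -4]
R3 ← R3 − R2: [0, 0, 5, 4]
R4 ← R4 + (9)·R2: [0, 0, -13, -2]
R5 ← R5 − (6)·R2: [0, 0, 10, 2]
R6 ← R6 + (4)·R2: [0, 0, -2, -4]
R4 ← R4 + (13/5)·R3: [0, 0, 0, 42/5]
R5 ← R5 − (2)·R3: [0, 0, 0, -6]
R6 ← R6 + (2/5)·R3: [0, 0, 0, -12/5]
R5 ← R5 + (5/7)·R4: [0, 0, 0, 0]
R6 ← R6 + (2/7)·R4: [0, 0, 0, 0]
Echelon form has 4 nonzero rows, so rank(T) = 4.
The column space has dimension equal to the rank: 4.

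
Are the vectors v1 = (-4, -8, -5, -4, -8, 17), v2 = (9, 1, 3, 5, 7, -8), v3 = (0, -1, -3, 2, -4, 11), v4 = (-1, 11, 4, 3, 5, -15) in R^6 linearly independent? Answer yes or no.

no

Form the matrix with these vectors as rows and row reduce.
R2 ← R2 + (9/4)·R1: [0, -17, -33/4, -4, -11, 121/4]
R4 ← R4 − (1/4)·R1: [0, 13, 21/4, 4, 7, -77/4]
R3 ← R3 − (1/17)·R2: [0, 0, -171/68, 38/17, -57/17, 627/68]
R4 ← R4 + (13/17)·R2: [0, 0, -18/17, 16/17, -24/17, 66/17]
R4 ← R4 − (8/19)·R3: [0, 0, 0, 0, 0, 0]
3 nonzero rows, so the 4 vectors span a space of dimension 3.
Since 3 < 4, the vectors are linearly dependent.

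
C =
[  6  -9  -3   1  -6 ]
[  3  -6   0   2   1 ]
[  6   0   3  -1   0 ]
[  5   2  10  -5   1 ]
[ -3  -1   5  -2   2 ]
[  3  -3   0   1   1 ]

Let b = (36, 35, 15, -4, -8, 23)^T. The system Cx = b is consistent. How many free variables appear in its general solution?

0

Row reduce the augmented matrix [C | b].
R2 ← R2 − (1/2)·R1: [0, -3/2, 3/2, 3/2, 4, 17]
R3 ← R3 − R1: [0, 9, 6, -2, 6, -21]
R4 ← R4 − (5/6)·R1: [0, 19/2, 25/2, -35/6, 6, -34]
R5 ← R5 + (1/2)·R1: [0, -11/2, 7/2, -3/2, -1, 10]
R6 ← R6 − (1/2)·R1: [0, 3/2, 3/2, 1/2, 4, 5]
R3 ← R3 + (6)·R2: [0, 0, 15, 7, 30, 81]
R4 ← R4 + (19/3)·R2: [0, 0, 22, 11/3, 94/3, 221/3]
R5 ← R5 − (11/3)·R2: [0, 0, -2, -7, -47/3, -157/3]
R6 ← R6 + R2: [0, 0, 3, 2, 8, 22]
R4 ← R4 − (22/15)·R3: [0, 0, 0, -33/5, -38/3, -677/15]
R5 ← R5 + (2/15)·R3: [0, 0, 0, -91/15, -35/3, -623/15]
R6 ← R6 − (1/5)·R3: [0, 0, 0, 3/5, 2, 29/5]
R5 ← R5 − (91/99)·R4: [0, 0, 0, 0, -7/297, -14/297]
R6 ← R6 + (1/11)·R4: [0, 0, 0, 0, 28/33, 56/33]
R6 ← R6 + (36)·R5: [0, 0, 0, 0, 0, 0]
The echelon form has 5 nonzero rows, and every pivot lies in the first 5 columns, so rank(C) = rank([C|b]) = 5.
The system is consistent.
Free variables = (unknowns) − (rank) = 5 − 5 = 0.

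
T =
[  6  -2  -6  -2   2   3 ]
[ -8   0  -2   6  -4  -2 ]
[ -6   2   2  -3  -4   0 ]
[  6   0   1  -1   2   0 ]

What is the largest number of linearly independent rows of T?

4

Row reduce to echelon form.
R2 ← R2 + (4/3)·R1: [0, -8/3, -10, 10/3, -4/3, 2]
R3 ← R3 + R1: [0, 0, -4, -5, -2, 3]
R4 ← R4 − R1: [0, 2, 7, 1, 0, -3]
R4 ← R4 + (3/4)·R2: [0, 0, -1/2, 7/2, -1, -3/2]
R4 ← R4 − (1/8)·R3: [0, 0, 0, 33/8, -3/4, -15/8]
Echelon form has 4 nonzero rows, so rank(T) = 4.
The rank gives the maximum number of linearly independent rows: 4.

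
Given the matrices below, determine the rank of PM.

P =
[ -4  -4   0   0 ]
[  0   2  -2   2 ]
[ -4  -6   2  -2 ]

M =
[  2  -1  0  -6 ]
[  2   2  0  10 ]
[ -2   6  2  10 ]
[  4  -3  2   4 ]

First compute PM:
[[-16,  -4,   0, -16],
 [ 16, -14,   0,   8],
 [-32,  10,   0, -24]]
Now row reduce the product.
R2 ← R2 + R1: [0, -18, 0, -8]
R3 ← R3 − (2)·R1: [0, 18, 0, 8]
R3 ← R3 + R2: [0, 0, 0, 0]
2 nonzero rows, so rank(PM) = 2.

2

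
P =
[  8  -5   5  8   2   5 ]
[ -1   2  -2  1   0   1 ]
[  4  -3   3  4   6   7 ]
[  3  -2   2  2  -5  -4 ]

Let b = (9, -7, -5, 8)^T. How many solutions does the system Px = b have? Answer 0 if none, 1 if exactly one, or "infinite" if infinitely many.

0

Row reduce the augmented matrix [P | b].
R2 ← R2 + (1/8)·R1: [0, 11/8, -11/8, 2, 1/4, 13/8, -47/8]
R3 ← R3 − (1/2)·R1: [0, -1/2, 1/2, 0, 5, 9/2, -19/2]
R4 ← R4 − (3/8)·R1: [0, -1/8, 1/8, -1, -23/4, -47/8, 37/8]
R3 ← R3 + (4/11)·R2: [0, 0, 0, 8/11, 56/11, 56/11, -128/11]
R4 ← R4 + (1/11)·R2: [0, 0, 0, -9/11, -63/11, -63/11, 45/11]
R4 ← R4 + (9/8)·R3: [0, 0, 0, 0, 0, 0, -9]
The echelon form has 4 nonzero rows; the last pivot sits in the augmented column, so rank(P) = 3 but rank([P|b]) = 4.
Since the ranks differ, the system is inconsistent.
It has no solutions.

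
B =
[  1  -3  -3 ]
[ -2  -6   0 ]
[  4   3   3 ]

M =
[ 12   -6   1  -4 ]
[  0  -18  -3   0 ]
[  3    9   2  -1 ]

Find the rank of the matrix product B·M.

2

First compute BM:
[[  3,  21,   4,  -1],
 [-24, 120,  16,   8],
 [ 57, -51,   1, -19]]
Now row reduce the product.
R2 ← R2 + (8)·R1: [0, 288, 48, 0]
R3 ← R3 − (19)·R1: [0, -450, -75, 0]
R3 ← R3 + (25/16)·R2: [0, 0, 0, 0]
2 nonzero rows, so rank(BM) = 2.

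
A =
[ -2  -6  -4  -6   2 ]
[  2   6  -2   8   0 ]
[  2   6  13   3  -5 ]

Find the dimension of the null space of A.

3

Row reduce to echelon form.
R2 ← R2 + R1: [0, 0, -6, 2, 2]
R3 ← R3 + R1: [0, 0, 9, -3, -3]
R3 ← R3 + (3/2)·R2: [0, 0, 0, 0, 0]
2 nonzero rows, so rank(A) = 2.
A has 5 columns; by rank–nullity, nullity = 5 − 2 = 3.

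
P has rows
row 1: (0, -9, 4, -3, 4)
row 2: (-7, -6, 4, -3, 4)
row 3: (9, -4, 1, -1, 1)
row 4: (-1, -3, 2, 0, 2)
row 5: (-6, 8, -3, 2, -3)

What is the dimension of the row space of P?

4

Row reduce to echelon form.
Swap R1 ↔ R2
R3 ← R3 + (9/7)·R1: [0, -82/7, 43/7, -34/7, 43/7]
R4 ← R4 − (1/7)·R1: [0, -15/7, 10/7, 3/7, 10/7]
R5 ← R5 − (6/7)·R1: [0, 92/7, -45/7, 32/7, -45/7]
R3 ← R3 − (82/63)·R2: [0, 0, 59/63, -20/21, 59/63]
R4 ← R4 − (5/21)·R2: [0, 0, 10/21, 8/7, 10/21]
R5 ← R5 + (92/63)·R2: [0, 0, -37/63, 4/21, -37/63]
R4 ← R4 − (30/59)·R3: [0, 0, 0, 96/59, 0]
R5 ← R5 + (37/59)·R3: [0, 0, 0, -24/59, 0]
R5 ← R5 + (1/4)·R4: [0, 0, 0, 0, 0]
Echelon form has 4 nonzero rows, so rank(P) = 4.
The row space has dimension equal to the rank: 4.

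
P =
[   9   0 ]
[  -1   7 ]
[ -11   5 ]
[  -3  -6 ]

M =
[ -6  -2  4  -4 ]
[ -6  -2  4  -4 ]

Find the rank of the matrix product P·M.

1

First compute PM:
[[-54, -18,  36, -36],
 [-36, -12,  24, -24],
 [ 36,  12, -24,  24],
 [ 54,  18, -36,  36]]
Now row reduce the product.
R2 ← R2 − (2/3)·R1: [0, 0, 0, 0]
R3 ← R3 + (2/3)·R1: [0, 0, 0, 0]
R4 ← R4 + R1: [0, 0, 0, 0]
1 nonzero row, so rank(PM) = 1.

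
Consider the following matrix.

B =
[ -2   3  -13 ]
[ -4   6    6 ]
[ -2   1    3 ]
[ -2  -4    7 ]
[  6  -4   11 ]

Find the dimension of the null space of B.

Row reduce to echelon form.
R2 ← R2 − (2)·R1: [0, 0, 32]
R3 ← R3 − R1: [0, -2, 16]
R4 ← R4 − R1: [0, -7, 20]
R5 ← R5 + (3)·R1: [0, 5, -28]
Swap R2 ↔ R3
R4 ← R4 − (7/2)·R2: [0, 0, -36]
R5 ← R5 + (5/2)·R2: [0, 0, 12]
R4 ← R4 + (9/8)·R3: [0, 0, 0]
R5 ← R5 − (3/8)·R3: [0, 0, 0]
3 nonzero rows, so rank(B) = 3.
B has 3 columns; by rank–nullity, nullity = 3 − 3 = 0.

0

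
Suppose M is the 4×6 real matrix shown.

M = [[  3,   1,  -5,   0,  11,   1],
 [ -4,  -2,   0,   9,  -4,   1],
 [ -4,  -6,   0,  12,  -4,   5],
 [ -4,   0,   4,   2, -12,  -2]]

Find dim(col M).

Row reduce to echelon form.
R2 ← R2 + (4/3)·R1: [0, -2/3, -20/3, 9, 32/3, 7/3]
R3 ← R3 + (4/3)·R1: [0, -14/3, -20/3, 12, 32/3, 19/3]
R4 ← R4 + (4/3)·R1: [0, 4/3, -8/3, 2, 8/3, -2/3]
R3 ← R3 − (7)·R2: [0, 0, 40, -51, -64, -10]
R4 ← R4 + (2)·R2: [0, 0, -16, 20, 24, 4]
R4 ← R4 + (2/5)·R3: [0, 0, 0, -2/5, -8/5, 0]
Echelon form has 4 nonzero rows, so rank(M) = 4.
The column space has dimension equal to the rank: 4.

4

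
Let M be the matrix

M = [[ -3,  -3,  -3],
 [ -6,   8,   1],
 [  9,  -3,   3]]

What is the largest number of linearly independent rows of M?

Row reduce to echelon form.
R2 ← R2 − (2)·R1: [0, 14, 7]
R3 ← R3 + (3)·R1: [0, -12, -6]
R3 ← R3 + (6/7)·R2: [0, 0, 0]
Echelon form has 2 nonzero rows, so rank(M) = 2.
The rank gives the maximum number of linearly independent rows: 2.

2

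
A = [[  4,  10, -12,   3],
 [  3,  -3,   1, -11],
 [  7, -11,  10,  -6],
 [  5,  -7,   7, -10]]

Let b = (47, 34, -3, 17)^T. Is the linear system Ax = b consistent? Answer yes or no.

Row reduce the augmented matrix [A | b].
R2 ← R2 − (3/4)·R1: [0, -21/2, 10, -53/4, -5/4]
R3 ← R3 − (7/4)·R1: [0, -57/2, 31, -45/4, -341/4]
R4 ← R4 − (5/4)·R1: [0, -39/2, 22, -55/4, -167/4]
R3 ← R3 − (19/7)·R2: [0, 0, 27/7, 173/7, -573/7]
R4 ← R4 − (13/7)·R2: [0, 0, 24/7, 76/7, -276/7]
R4 ← R4 − (8/9)·R3: [0, 0, 0, -100/9, 100/3]
The echelon form has 4 nonzero rows, and every pivot lies in the first 4 columns, so rank(A) = rank([A|b]) = 4.
The system is consistent.

yes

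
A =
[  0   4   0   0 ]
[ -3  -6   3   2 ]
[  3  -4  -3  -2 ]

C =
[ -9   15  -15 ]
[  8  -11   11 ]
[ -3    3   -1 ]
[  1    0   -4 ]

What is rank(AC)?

2

First compute AC:
[[ 32, -44,  44],
 [-28,  30, -32],
 [-52,  80, -78]]
Now row reduce the product.
R2 ← R2 + (7/8)·R1: [0, -17/2, 13/2]
R3 ← R3 + (13/8)·R1: [0, 17/2, -13/2]
R3 ← R3 + R2: [0, 0, 0]
2 nonzero rows, so rank(AC) = 2.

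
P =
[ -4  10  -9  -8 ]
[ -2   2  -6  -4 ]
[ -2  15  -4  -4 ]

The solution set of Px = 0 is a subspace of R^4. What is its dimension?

Row reduce to echelon form.
R2 ← R2 − (1/2)·R1: [0, -3, -3/2, 0]
R3 ← R3 − (1/2)·R1: [0, 10, 1/2, 0]
R3 ← R3 + (10/3)·R2: [0, 0, -9/2, 0]
3 nonzero rows, so rank(P) = 3.
P has 4 columns; by rank–nullity, nullity = 4 − 3 = 1.

1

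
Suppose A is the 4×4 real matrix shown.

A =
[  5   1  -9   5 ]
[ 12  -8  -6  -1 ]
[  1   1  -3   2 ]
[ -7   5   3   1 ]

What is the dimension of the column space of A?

Row reduce to echelon form.
R2 ← R2 − (12/5)·R1: [0, -52/5, 78/5, -13]
R3 ← R3 − (1/5)·R1: [0, 4/5, -6/5, 1]
R4 ← R4 + (7/5)·R1: [0, 32/5, -48/5, 8]
R3 ← R3 + (1/13)·R2: [0, 0, 0, 0]
R4 ← R4 + (8/13)·R2: [0, 0, 0, 0]
Echelon form has 2 nonzero rows, so rank(A) = 2.
The column space has dimension equal to the rank: 2.

2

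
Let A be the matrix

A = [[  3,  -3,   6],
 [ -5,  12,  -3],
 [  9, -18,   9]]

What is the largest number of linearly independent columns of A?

Row reduce to echelon form.
R2 ← R2 + (5/3)·R1: [0, 7, 7]
R3 ← R3 − (3)·R1: [0, -9, -9]
R3 ← R3 + (9/7)·R2: [0, 0, 0]
Echelon form has 2 nonzero rows, so rank(A) = 2.
The rank gives the maximum number of linearly independent columns: 2.

2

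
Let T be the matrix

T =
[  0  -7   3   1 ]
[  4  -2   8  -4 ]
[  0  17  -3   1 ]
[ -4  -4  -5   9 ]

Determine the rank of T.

4

Row reduce to echelon form.
Swap R1 ↔ R2
R4 ← R4 + R1: [0, -6, 3, 5]
R3 ← R3 + (17/7)·R2: [0, 0, 30/7, 24/7]
R4 ← R4 − (6/7)·R2: [0, 0, 3/7, 29/7]
R4 ← R4 − (1/10)·R3: [0, 0, 0, 19/5]
Echelon form has 4 nonzero rows, so rank(T) = 4.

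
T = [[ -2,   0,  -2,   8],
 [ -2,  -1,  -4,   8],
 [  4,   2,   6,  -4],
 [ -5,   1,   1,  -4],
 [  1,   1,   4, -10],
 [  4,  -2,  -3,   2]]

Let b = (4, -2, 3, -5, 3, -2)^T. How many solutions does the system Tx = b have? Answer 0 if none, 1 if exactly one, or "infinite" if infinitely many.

0

Row reduce the augmented matrix [T | b].
R2 ← R2 − R1: [0, -1, -2, 0, -6]
R3 ← R3 + (2)·R1: [0, 2, 2, 12, 11]
R4 ← R4 − (5/2)·R1: [0, 1, 6, -24, -15]
R5 ← R5 + (1/2)·R1: [0, 1, 3, -6, 5]
R6 ← R6 + (2)·R1: [0, -2, -7, 18, 6]
R3 ← R3 + (2)·R2: [0, 0, -2, 12, -1]
R4 ← R4 + R2: [0, 0, 4, -24, -21]
R5 ← R5 + R2: [0, 0, 1, -6, -1]
R6 ← R6 − (2)·R2: [0, 0, -3, 18, 18]
R4 ← R4 + (2)·R3: [0, 0, 0, 0, -23]
R5 ← R5 + (1/2)·R3: [0, 0, 0, 0, -3/2]
R6 ← R6 − (3/2)·R3: [0, 0, 0, 0, 39/2]
R5 ← R5 − (3/46)·R4: [0, 0, 0, 0, 0]
R6 ← R6 + (39/46)·R4: [0, 0, 0, 0, 0]
The echelon form has 4 nonzero rows; the last pivot sits in the augmented column, so rank(T) = 3 but rank([T|b]) = 4.
Since the ranks differ, the system is inconsistent.
It has no solutions.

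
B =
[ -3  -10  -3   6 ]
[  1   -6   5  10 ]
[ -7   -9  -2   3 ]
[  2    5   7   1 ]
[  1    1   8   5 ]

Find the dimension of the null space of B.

Row reduce to echelon form.
R2 ← R2 + (1/3)·R1: [0, -28/3, 4, 12]
R3 ← R3 − (7/3)·R1: [0, 43/3, 5, -11]
R4 ← R4 + (2/3)·R1: [0, -5/3, 5, 5]
R5 ← R5 + (1/3)·R1: [0, -7/3, 7, 7]
R3 ← R3 + (43/28)·R2: [0, 0, 78/7, 52/7]
R4 ← R4 − (5/28)·R2: [0, 0, 30/7, 20/7]
R5 ← R5 − (1/4)·R2: [0, 0, 6, 4]
R4 ← R4 − (5/13)·R3: [0, 0, 0, 0]
R5 ← R5 − (7/13)·R3: [0, 0, 0, 0]
3 nonzero rows, so rank(B) = 3.
B has 4 columns; by rank–nullity, nullity = 4 − 3 = 1.

1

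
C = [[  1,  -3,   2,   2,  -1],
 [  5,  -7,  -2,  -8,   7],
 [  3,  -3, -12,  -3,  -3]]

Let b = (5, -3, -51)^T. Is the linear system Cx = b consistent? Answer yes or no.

yes

Row reduce the augmented matrix [C | b].
R2 ← R2 − (5)·R1: [0, 8, -12, -18, 12, -28]
R3 ← R3 − (3)·R1: [0, 6, -18, -9, 0, -66]
R3 ← R3 − (3/4)·R2: [0, 0, -9, 9/2, -9, -45]
The echelon form has 3 nonzero rows, and every pivot lies in the first 5 columns, so rank(C) = rank([C|b]) = 3.
The system is consistent.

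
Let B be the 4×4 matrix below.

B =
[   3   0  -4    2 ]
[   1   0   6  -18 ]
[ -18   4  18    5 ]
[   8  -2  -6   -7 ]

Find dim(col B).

4

Row reduce to echelon form.
R2 ← R2 − (1/3)·R1: [0, 0, 22/3, -56/3]
R3 ← R3 + (6)·R1: [0, 4, -6, 17]
R4 ← R4 − (8/3)·R1: [0, -2, 14/3, -37/3]
Swap R2 ↔ R3
R4 ← R4 + (1/2)·R2: [0, 0, 5/3, -23/6]
R4 ← R4 − (5/22)·R3: [0, 0, 0, 9/22]
Echelon form has 4 nonzero rows, so rank(B) = 4.
The column space has dimension equal to the rank: 4.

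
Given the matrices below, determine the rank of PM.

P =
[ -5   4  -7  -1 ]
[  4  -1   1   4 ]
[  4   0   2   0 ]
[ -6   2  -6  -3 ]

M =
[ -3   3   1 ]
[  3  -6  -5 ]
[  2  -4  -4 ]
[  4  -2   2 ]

3

First compute PM:
[[  9,  -9,   1],
 [  3,   6,  13],
 [ -8,   4,  -4],
 [  0,   0,   2]]
Now row reduce the product.
R2 ← R2 − (1/3)·R1: [0, 9, 38/3]
R3 ← R3 + (8/9)·R1: [0, -4, -28/9]
R3 ← R3 + (4/9)·R2: [0, 0, 68/27]
R4 ← R4 − (27/34)·R3: [0, 0, 0]
3 nonzero rows, so rank(PM) = 3.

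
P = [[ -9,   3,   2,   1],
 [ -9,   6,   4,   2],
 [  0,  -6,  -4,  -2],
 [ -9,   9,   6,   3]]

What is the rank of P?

2

Row reduce to echelon form.
R2 ← R2 − R1: [0, 3, 2, 1]
R4 ← R4 − R1: [0, 6, 4, 2]
R3 ← R3 + (2)·R2: [0, 0, 0, 0]
R4 ← R4 − (2)·R2: [0, 0, 0, 0]
Echelon form has 2 nonzero rows, so rank(P) = 2.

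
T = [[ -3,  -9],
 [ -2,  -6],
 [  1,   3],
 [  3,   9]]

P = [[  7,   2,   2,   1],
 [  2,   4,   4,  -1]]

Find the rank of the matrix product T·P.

First compute TP:
[[-39, -42, -42,   6],
 [-26, -28, -28,   4],
 [ 13,  14,  14,  -2],
 [ 39,  42,  42,  -6]]
Now row reduce the product.
R2 ← R2 − (2/3)·R1: [0, 0, 0, 0]
R3 ← R3 + (1/3)·R1: [0, 0, 0, 0]
R4 ← R4 + R1: [0, 0, 0, 0]
1 nonzero row, so rank(TP) = 1.

1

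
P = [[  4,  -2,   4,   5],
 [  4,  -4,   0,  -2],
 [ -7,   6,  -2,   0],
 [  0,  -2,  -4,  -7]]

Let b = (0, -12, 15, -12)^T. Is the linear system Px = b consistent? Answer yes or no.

Row reduce the augmented matrix [P | b].
R2 ← R2 − R1: [0, -2, -4, -7, -12]
R3 ← R3 + (7/4)·R1: [0, 5/2, 5, 35/4, 15]
R3 ← R3 + (5/4)·R2: [0, 0, 0, 0, 0]
R4 ← R4 − R2: [0, 0, 0, 0, 0]
The echelon form has 2 nonzero rows, and every pivot lies in the first 4 columns, so rank(P) = rank([P|b]) = 2.
The system is consistent.

yes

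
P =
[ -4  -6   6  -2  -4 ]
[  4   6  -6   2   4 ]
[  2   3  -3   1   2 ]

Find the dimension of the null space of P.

Row reduce to echelon form.
R2 ← R2 + R1: [0, 0, 0, 0, 0]
R3 ← R3 + (1/2)·R1: [0, 0, 0, 0, 0]
1 nonzero row, so rank(P) = 1.
P has 5 columns; by rank–nullity, nullity = 5 − 1 = 4.

4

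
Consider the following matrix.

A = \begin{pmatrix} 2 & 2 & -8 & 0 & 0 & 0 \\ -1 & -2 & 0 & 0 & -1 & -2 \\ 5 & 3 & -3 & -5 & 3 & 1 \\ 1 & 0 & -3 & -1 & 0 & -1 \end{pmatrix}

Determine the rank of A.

3

Row reduce to echelon form.
R2 ← R2 + (1/2)·R1: [0, -1, -4, 0, -1, -2]
R3 ← R3 − (5/2)·R1: [0, -2, 17, -5, 3, 1]
R4 ← R4 − (1/2)·R1: [0, -1, 1, -1, 0, -1]
R3 ← R3 − (2)·R2: [0, 0, 25, -5, 5, 5]
R4 ← R4 − R2: [0, 0, 5, -1, 1, 1]
R4 ← R4 − (1/5)·R3: [0, 0, 0, 0, 0, 0]
Echelon form has 3 nonzero rows, so rank(A) = 3.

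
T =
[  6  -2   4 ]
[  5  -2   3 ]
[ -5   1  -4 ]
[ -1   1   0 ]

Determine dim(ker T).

Row reduce to echelon form.
R2 ← R2 − (5/6)·R1: [0, -1/3, -1/3]
R3 ← R3 + (5/6)·R1: [0, -2/3, -2/3]
R4 ← R4 + (1/6)·R1: [0, 2/3, 2/3]
R3 ← R3 − (2)·R2: [0, 0, 0]
R4 ← R4 + (2)·R2: [0, 0, 0]
2 nonzero rows, so rank(T) = 2.
T has 3 columns; by rank–nullity, nullity = 3 − 2 = 1.

1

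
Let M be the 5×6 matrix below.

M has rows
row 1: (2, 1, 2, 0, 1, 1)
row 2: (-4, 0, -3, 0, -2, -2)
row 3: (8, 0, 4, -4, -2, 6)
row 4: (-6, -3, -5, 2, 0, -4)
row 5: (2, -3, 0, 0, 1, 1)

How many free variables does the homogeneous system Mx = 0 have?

Row reduce to echelon form.
R2 ← R2 + (2)·R1: [0, 2, 1, 0, 0, 0]
R3 ← R3 − (4)·R1: [0, -4, -4, -4, -6, 2]
R4 ← R4 + (3)·R1: [0, 0, 1, 2, 3, -1]
R5 ← R5 − R1: [0, -4, -2, 0, 0, 0]
R3 ← R3 + (2)·R2: [0, 0, -2, -4, -6, 2]
R5 ← R5 + (2)·R2: [0, 0, 0, 0, 0, 0]
R4 ← R4 + (1/2)·R3: [0, 0, 0, 0, 0, 0]
3 nonzero rows, so rank(M) = 3.
M has 6 columns; by rank–nullity, nullity = 6 − 3 = 3.

3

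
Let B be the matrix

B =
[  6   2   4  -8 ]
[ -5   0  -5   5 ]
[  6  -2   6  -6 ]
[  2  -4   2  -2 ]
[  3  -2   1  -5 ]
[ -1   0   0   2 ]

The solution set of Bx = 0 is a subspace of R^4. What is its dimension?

Row reduce to echelon form.
R2 ← R2 + (5/6)·R1: [0, 5/3, -5/3, -5/3]
R3 ← R3 − R1: [0, -4, 2, 2]
R4 ← R4 − (1/3)·R1: [0, -14/3, 2/3, 2/3]
R5 ← R5 − (1/2)·R1: [0, -3, -1, -1]
R6 ← R6 + (1/6)·R1: [0, 1/3, 2/3, 2/3]
R3 ← R3 + (12/5)·R2: [0, 0, -2, -2]
R4 ← R4 + (14/5)·R2: [0, 0, -4, -4]
R5 ← R5 + (9/5)·R2: [0, 0, -4, -4]
R6 ← R6 − (1/5)·R2: [0, 0, 1, 1]
R4 ← R4 − (2)·R3: [0, 0, 0, 0]
R5 ← R5 − (2)·R3: [0, 0, 0, 0]
R6 ← R6 + (1/2)·R3: [0, 0, 0, 0]
3 nonzero rows, so rank(B) = 3.
B has 4 columns; by rank–nullity, nullity = 4 − 3 = 1.

1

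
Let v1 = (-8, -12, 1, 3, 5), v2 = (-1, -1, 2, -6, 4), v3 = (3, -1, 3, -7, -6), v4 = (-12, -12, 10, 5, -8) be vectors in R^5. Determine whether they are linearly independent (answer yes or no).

yes

Form the matrix with these vectors as rows and row reduce.
R2 ← R2 − (1/8)·R1: [0, 1/2, 15/8, -51/8, 27/8]
R3 ← R3 + (3/8)·R1: [0, -11/2, 27/8, -47/8, -33/8]
R4 ← R4 − (3/2)·R1: [0, 6, 17/2, 1/2, -31/2]
R3 ← R3 + (11)·R2: [0, 0, 24, -76, 33]
R4 ← R4 − (12)·R2: [0, 0, -14, 77, -56]
R4 ← R4 + (7/12)·R3: [0, 0, 0, 98/3, -147/4]
4 nonzero rows, so the 4 vectors span a space of dimension 4.
Since 4 = 4, the vectors are linearly independent.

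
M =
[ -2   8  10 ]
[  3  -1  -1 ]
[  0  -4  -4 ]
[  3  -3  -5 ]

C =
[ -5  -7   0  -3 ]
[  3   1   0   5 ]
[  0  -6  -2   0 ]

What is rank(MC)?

3

First compute MC:
[[ 34, -38, -20,  46],
 [-18, -16,   2, -14],
 [-12,  20,   8, -20],
 [-24,   6,  10, -24]]
Now row reduce the product.
R2 ← R2 + (9/17)·R1: [0, -614/17, -146/17, 176/17]
R3 ← R3 + (6/17)·R1: [0, 112/17, 16/17, -64/17]
R4 ← R4 + (12/17)·R1: [0, -354/17, -70/17, 144/17]
R3 ← R3 + (56/307)·R2: [0, 0, -192/307, -576/307]
R4 ← R4 − (177/307)·R2: [0, 0, 256/307, 768/307]
R4 ← R4 + (4/3)·R3: [0, 0, 0, 0]
3 nonzero rows, so rank(MC) = 3.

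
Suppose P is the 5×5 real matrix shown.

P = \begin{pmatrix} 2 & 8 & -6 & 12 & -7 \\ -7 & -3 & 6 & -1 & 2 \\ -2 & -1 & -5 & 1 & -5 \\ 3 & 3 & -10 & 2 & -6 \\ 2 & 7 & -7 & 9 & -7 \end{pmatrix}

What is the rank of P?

Row reduce to echelon form.
R2 ← R2 + (7/2)·R1: [0, 25, -15, 41, -45/2]
R3 ← R3 + R1: [0, 7, -11, 13, -12]
R4 ← R4 − (3/2)·R1: [0, -9, -1, -16, 9/2]
R5 ← R5 − R1: [0, -1, -1, -3, 0]
R3 ← R3 − (7/25)·R2: [0, 0, -34/5, 38/25, -57/10]
R4 ← R4 + (9/25)·R2: [0, 0, -32/5, -31/25, -18/5]
R5 ← R5 + (1/25)·R2: [0, 0, -8/5, -34/25, -9/10]
R4 ← R4 − (16/17)·R3: [0, 0, 0, -227/85, 30/17]
R5 ← R5 − (4/17)·R3: [0, 0, 0, -146/85, 15/34]
R5 ← R5 − (146/227)·R4: [0, 0, 0, 0, -315/454]
Echelon form has 5 nonzero rows, so rank(P) = 5.

5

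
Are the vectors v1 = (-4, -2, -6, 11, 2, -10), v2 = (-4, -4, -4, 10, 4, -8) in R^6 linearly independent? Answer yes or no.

Form the matrix with these vectors as rows and row reduce.
R2 ← R2 − R1: [0, -2, 2, -1, 2, 2]
2 nonzero rows, so the 2 vectors span a space of dimension 2.
Since 2 = 2, the vectors are linearly independent.

yes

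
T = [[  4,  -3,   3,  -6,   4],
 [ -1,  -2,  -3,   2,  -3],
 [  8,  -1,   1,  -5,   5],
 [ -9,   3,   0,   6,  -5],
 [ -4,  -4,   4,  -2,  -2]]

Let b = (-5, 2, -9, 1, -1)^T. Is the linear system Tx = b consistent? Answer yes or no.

no

Row reduce the augmented matrix [T | b].
R2 ← R2 + (1/4)·R1: [0, -11/4, -9/4, 1/2, -2, 3/4]
R3 ← R3 − (2)·R1: [0, 5, -5, 7, -3, 1]
R4 ← R4 + (9/4)·R1: [0, -15/4, 27/4, -15/2, 4, -41/4]
R5 ← R5 + R1: [0, -7, 7, -8, 2, -6]
R3 ← R3 + (20/11)·R2: [0, 0, -100/11, 87/11, -73/11, 26/11]
R4 ← R4 − (15/11)·R2: [0, 0, 108/11, -90/11, 74/11, -124/11]
R5 ← R5 − (28/11)·R2: [0, 0, 140/11, -102/11, 78/11, -87/11]
R4 ← R4 + (27/25)·R3: [0, 0, 0, 9/25, -11/25, -218/25]
R5 ← R5 + (7/5)·R3: [0, 0, 0, 9/5, -11/5, -23/5]
R5 ← R5 − (5)·R4: [0, 0, 0, 0, 0, 39]
The echelon form has 5 nonzero rows; the last pivot sits in the augmented column, so rank(T) = 4 but rank([T|b]) = 5.
Since the ranks differ, the system is inconsistent.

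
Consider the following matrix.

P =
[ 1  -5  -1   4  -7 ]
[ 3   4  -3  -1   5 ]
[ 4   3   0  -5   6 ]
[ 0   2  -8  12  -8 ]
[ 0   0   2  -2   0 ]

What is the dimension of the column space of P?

4

Row reduce to echelon form.
R2 ← R2 − (3)·R1: [0, 19, 0, -13, 26]
R3 ← R3 − (4)·R1: [0, 23, 4, -21, 34]
R3 ← R3 − (23/19)·R2: [0, 0, 4, -100/19, 48/19]
R4 ← R4 − (2/19)·R2: [0, 0, -8, 254/19, -204/19]
R4 ← R4 + (2)·R3: [0, 0, 0, 54/19, -108/19]
R5 ← R5 − (1/2)·R3: [0, 0, 0, 12/19, -24/19]
R5 ← R5 − (2/9)·R4: [0, 0, 0, 0, 0]
Echelon form has 4 nonzero rows, so rank(P) = 4.
The column space has dimension equal to the rank: 4.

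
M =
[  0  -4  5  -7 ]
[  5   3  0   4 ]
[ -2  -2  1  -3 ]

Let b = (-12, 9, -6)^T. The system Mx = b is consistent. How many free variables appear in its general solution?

2

Row reduce the augmented matrix [M | b].
Swap R1 ↔ R2
R3 ← R3 + (2/5)·R1: [0, -4/5, 1, -7/5, -12/5]
R3 ← R3 − (1/5)·R2: [0, 0, 0, 0, 0]
The echelon form has 2 nonzero rows, and every pivot lies in the first 4 columns, so rank(M) = rank([M|b]) = 2.
The system is consistent.
Free variables = (unknowns) − (rank) = 4 − 2 = 2.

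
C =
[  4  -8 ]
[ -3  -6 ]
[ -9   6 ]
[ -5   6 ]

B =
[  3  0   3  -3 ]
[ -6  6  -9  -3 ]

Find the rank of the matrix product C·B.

First compute CB:
[[ 60, -48,  84,  12],
 [ 27, -36,  45,  27],
 [-63,  36, -81,   9],
 [-51,  36, -69,  -3]]
Now row reduce the product.
R2 ← R2 − (9/20)·R1: [0, -72/5, 36/5, 108/5]
R3 ← R3 + (21/20)·R1: [0, -72/5, 36/5, 108/5]
R4 ← R4 + (17/20)·R1: [0, -24/5, 12/5, 36/5]
R3 ← R3 − R2: [0, 0, 0, 0]
R4 ← R4 − (1/3)·R2: [0, 0, 0, 0]
2 nonzero rows, so rank(CB) = 2.

2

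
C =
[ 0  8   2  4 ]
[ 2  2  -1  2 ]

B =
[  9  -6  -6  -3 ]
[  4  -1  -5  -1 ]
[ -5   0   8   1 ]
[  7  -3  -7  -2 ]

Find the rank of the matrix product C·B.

First compute CB:
[[ 50, -20, -52, -14],
 [ 45, -20, -44, -13]]
Now row reduce the product.
R2 ← R2 − (9/10)·R1: [0, -2, 14/5, -2/5]
2 nonzero rows, so rank(CB) = 2.

2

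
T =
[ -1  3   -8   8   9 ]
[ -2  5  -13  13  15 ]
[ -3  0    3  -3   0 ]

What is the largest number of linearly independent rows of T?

2

Row reduce to echelon form.
R2 ← R2 − (2)·R1: [0, -1, 3, -3, -3]
R3 ← R3 − (3)·R1: [0, -9, 27, -27, -27]
R3 ← R3 − (9)·R2: [0, 0, 0, 0, 0]
Echelon form has 2 nonzero rows, so rank(T) = 2.
The rank gives the maximum number of linearly independent rows: 2.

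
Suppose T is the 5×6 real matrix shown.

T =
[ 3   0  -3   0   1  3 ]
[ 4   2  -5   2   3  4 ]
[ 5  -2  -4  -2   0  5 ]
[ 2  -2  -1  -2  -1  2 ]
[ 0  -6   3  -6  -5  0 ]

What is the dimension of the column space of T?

Row reduce to echelon form.
R2 ← R2 − (4/3)·R1: [0, 2, -1, 2, 5/3, 0]
R3 ← R3 − (5/3)·R1: [0, -2, 1, -2, -5/3, 0]
R4 ← R4 − (2/3)·R1: [0, -2, 1, -2, -5/3, 0]
R3 ← R3 + R2: [0, 0, 0, 0, 0, 0]
R4 ← R4 + R2: [0, 0, 0, 0, 0, 0]
R5 ← R5 + (3)·R2: [0, 0, 0, 0, 0, 0]
Echelon form has 2 nonzero rows, so rank(T) = 2.
The column space has dimension equal to the rank: 2.

2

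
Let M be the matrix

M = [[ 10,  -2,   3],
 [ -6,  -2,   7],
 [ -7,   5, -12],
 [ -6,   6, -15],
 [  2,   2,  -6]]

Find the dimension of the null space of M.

1

Row reduce to echelon form.
R2 ← R2 + (3/5)·R1: [0, -16/5, 44/5]
R3 ← R3 + (7/10)·R1: [0, 18/5, -99/10]
R4 ← R4 + (3/5)·R1: [0, 24/5, -66/5]
R5 ← R5 − (1/5)·R1: [0, 12/5, -33/5]
R3 ← R3 + (9/8)·R2: [0, 0, 0]
R4 ← R4 + (3/2)·R2: [0, 0, 0]
R5 ← R5 + (3/4)·R2: [0, 0, 0]
2 nonzero rows, so rank(M) = 2.
M has 3 columns; by rank–nullity, nullity = 3 − 2 = 1.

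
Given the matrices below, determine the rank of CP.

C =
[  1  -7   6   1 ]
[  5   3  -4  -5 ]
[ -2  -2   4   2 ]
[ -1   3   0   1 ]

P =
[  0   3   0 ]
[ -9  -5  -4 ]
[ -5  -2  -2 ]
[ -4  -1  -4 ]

First compute CP:
[[ 29,  25,  12],
 [ 13,  13,  16],
 [-10,  -6,  -8],
 [-31, -19, -16]]
Now row reduce the product.
R2 ← R2 − (13/29)·R1: [0, 52/29, 308/29]
R3 ← R3 + (10/29)·R1: [0, 76/29, -112/29]
R4 ← R4 + (31/29)·R1: [0, 224/29, -92/29]
R3 ← R3 − (19/13)·R2: [0, 0, -252/13]
R4 ← R4 − (56/13)·R2: [0, 0, -636/13]
R4 ← R4 − (53/21)·R3: [0, 0, 0]
3 nonzero rows, so rank(CP) = 3.

3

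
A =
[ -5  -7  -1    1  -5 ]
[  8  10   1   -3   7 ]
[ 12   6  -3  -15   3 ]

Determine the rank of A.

2

Row reduce to echelon form.
R2 ← R2 + (8/5)·R1: [0, -6/5, -3/5, -7/5, -1]
R3 ← R3 + (12/5)·R1: [0, -54/5, -27/5, -63/5, -9]
R3 ← R3 − (9)·R2: [0, 0, 0, 0, 0]
Echelon form has 2 nonzero rows, so rank(A) = 2.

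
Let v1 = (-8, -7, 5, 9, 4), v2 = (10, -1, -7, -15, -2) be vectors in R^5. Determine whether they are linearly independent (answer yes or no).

Form the matrix with these vectors as rows and row reduce.
R2 ← R2 + (5/4)·R1: [0, -39/4, -3/4, -15/4, 3]
2 nonzero rows, so the 2 vectors span a space of dimension 2.
Since 2 = 2, the vectors are linearly independent.

yes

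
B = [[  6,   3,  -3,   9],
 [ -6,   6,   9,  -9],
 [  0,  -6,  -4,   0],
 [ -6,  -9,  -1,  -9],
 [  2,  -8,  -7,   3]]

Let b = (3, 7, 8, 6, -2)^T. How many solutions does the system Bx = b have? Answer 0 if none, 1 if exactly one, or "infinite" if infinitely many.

Row reduce the augmented matrix [B | b].
R2 ← R2 + R1: [0, 9, 6, 0, 10]
R4 ← R4 + R1: [0, -6, -4, 0, 9]
R5 ← R5 − (1/3)·R1: [0, -9, -6, 0, -3]
R3 ← R3 + (2/3)·R2: [0, 0, 0, 0, 44/3]
R4 ← R4 + (2/3)·R2: [0, 0, 0, 0, 47/3]
R5 ← R5 + R2: [0, 0, 0, 0, 7]
R4 ← R4 − (47/44)·R3: [0, 0, 0, 0, 0]
R5 ← R5 − (21/44)·R3: [0, 0, 0, 0, 0]
The echelon form has 3 nonzero rows; the last pivot sits in the augmented column, so rank(B) = 2 but rank([B|b]) = 3.
Since the ranks differ, the system is inconsistent.
It has no solutions.

0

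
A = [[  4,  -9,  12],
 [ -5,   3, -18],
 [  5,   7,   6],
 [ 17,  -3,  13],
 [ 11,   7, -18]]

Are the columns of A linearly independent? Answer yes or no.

yes

Row reduce A to echelon form.
R2 ← R2 + (5/4)·R1: [0, -33/4, -3]
R3 ← R3 − (5/4)·R1: [0, 73/4, -9]
R4 ← R4 − (17/4)·R1: [0, 141/4, -38]
R5 ← R5 − (11/4)·R1: [0, 127/4, -51]
R3 ← R3 + (73/33)·R2: [0, 0, -172/11]
R4 ← R4 + (47/11)·R2: [0, 0, -559/11]
R5 ← R5 + (127/33)·R2: [0, 0, -688/11]
R4 ← R4 − (13/4)·R3: [0, 0, 0]
R5 ← R5 − (4)·R3: [0, 0, 0]
3 pivots among 3 columns.
Every column is a pivot column, so the columns are linearly independent.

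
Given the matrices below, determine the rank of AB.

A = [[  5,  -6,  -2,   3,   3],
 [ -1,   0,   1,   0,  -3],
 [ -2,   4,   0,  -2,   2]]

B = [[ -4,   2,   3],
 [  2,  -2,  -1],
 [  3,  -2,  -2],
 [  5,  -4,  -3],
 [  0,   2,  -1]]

First compute AB:
[[-23,  20,  13],
 [  7, -10,  -2],
 [  6,   0,  -6]]
Now row reduce the product.
R2 ← R2 + (7/23)·R1: [0, -90/23, 45/23]
R3 ← R3 + (6/23)·R1: [0, 120/23, -60/23]
R3 ← R3 + (4/3)·R2: [0, 0, 0]
2 nonzero rows, so rank(AB) = 2.

2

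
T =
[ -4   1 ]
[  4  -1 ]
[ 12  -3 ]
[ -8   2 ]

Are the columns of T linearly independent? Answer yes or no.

Row reduce T to echelon form.
R2 ← R2 + R1: [0, 0]
R3 ← R3 + (3)·R1: [0, 0]
R4 ← R4 − (2)·R1: [0, 0]
1 pivot among 2 columns.
Only 1 < 2 pivot columns, so the columns are linearly dependent.

no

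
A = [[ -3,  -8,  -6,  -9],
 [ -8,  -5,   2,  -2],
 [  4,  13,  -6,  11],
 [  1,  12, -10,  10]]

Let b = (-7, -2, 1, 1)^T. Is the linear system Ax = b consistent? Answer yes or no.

Row reduce the augmented matrix [A | b].
R2 ← R2 − (8/3)·R1: [0, 49/3, 18, 22, 50/3]
R3 ← R3 + (4/3)·R1: [0, 7/3, -14, -1, -25/3]
R4 ← R4 + (1/3)·R1: [0, 28/3, -12, 7, -4/3]
R3 ← R3 − (1/7)·R2: [0, 0, -116/7, -29/7, -75/7]
R4 ← R4 − (4/7)·R2: [0, 0, -156/7, -39/7, -76/7]
R4 ← R4 − (39/29)·R3: [0, 0, 0, 0, 103/29]
The echelon form has 4 nonzero rows; the last pivot sits in the augmented column, so rank(A) = 3 but rank([A|b]) = 4.
Since the ranks differ, the system is inconsistent.

no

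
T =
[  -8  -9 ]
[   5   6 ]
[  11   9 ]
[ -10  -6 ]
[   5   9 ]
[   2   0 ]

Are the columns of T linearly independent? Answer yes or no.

yes

Row reduce T to echelon form.
R2 ← R2 + (5/8)·R1: [0, 3/8]
R3 ← R3 + (11/8)·R1: [0, -27/8]
R4 ← R4 − (5/4)·R1: [0, 21/4]
R5 ← R5 + (5/8)·R1: [0, 27/8]
R6 ← R6 + (1/4)·R1: [0, -9/4]
R3 ← R3 + (9)·R2: [0, 0]
R4 ← R4 − (14)·R2: [0, 0]
R5 ← R5 − (9)·R2: [0, 0]
R6 ← R6 + (6)·R2: [0, 0]
2 pivots among 2 columns.
Every column is a pivot column, so the columns are linearly independent.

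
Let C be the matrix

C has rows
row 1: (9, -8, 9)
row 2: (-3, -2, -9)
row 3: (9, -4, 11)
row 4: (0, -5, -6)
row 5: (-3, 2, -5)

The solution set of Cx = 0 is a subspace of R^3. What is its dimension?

Row reduce to echelon form.
R2 ← R2 + (1/3)·R1: [0, -14/3, -6]
R3 ← R3 − R1: [0, 4, 2]
R5 ← R5 + (1/3)·R1: [0, -2/3, -2]
R3 ← R3 + (6/7)·R2: [0, 0, -22/7]
R4 ← R4 − (15/14)·R2: [0, 0, 3/7]
R5 ← R5 − (1/7)·R2: [0, 0, -8/7]
R4 ← R4 + (3/22)·R3: [0, 0, 0]
R5 ← R5 − (4/11)·R3: [0, 0, 0]
3 nonzero rows, so rank(C) = 3.
C has 3 columns; by rank–nullity, nullity = 3 − 3 = 0.

0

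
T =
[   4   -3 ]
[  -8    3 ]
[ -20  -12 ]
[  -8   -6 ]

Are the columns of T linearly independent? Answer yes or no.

yes

Row reduce T to echelon form.
R2 ← R2 + (2)·R1: [0, -3]
R3 ← R3 + (5)·R1: [0, -27]
R4 ← R4 + (2)·R1: [0, -12]
R3 ← R3 − (9)·R2: [0, 0]
R4 ← R4 − (4)·R2: [0, 0]
2 pivots among 2 columns.
Every column is a pivot column, so the columns are linearly independent.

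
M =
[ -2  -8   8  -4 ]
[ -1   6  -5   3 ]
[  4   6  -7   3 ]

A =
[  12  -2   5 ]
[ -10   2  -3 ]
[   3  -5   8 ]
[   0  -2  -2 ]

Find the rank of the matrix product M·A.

First compute MA:
[[ 80, -44,  86],
 [-87,  33, -69],
 [-33,  33, -60]]
Now row reduce the product.
R2 ← R2 + (87/80)·R1: [0, -297/20, 981/40]
R3 ← R3 + (33/80)·R1: [0, 297/20, -981/40]
R3 ← R3 + R2: [0, 0, 0]
2 nonzero rows, so rank(MA) = 2.

2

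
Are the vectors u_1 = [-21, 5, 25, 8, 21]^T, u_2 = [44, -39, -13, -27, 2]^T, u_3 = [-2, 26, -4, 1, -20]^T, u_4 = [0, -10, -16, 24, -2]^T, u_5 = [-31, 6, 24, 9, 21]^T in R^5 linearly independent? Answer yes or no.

yes

Form the matrix with these vectors as rows and row reduce.
R2 ← R2 + (44/21)·R1: [0, -599/21, 827/21, -215/21, 46]
R3 ← R3 − (2/21)·R1: [0, 536/21, -134/21, 5/21, -22]
R5 ← R5 − (31/21)·R1: [0, -29/21, -271/21, -59/21, -10]
R3 ← R3 + (536/599)·R2: [0, 0, 17286/599, -5345/599, 11478/599]
R4 ← R4 − (210/599)·R2: [0, 0, -17854/599, 16526/599, -10858/599]
R5 ← R5 − (29/599)·R2: [0, 0, -8872/599, -1386/599, -7324/599]
R4 ← R4 + (8927/8643)·R3: [0, 0, 0, 158797/8643, 4796/2881]
R5 ← R5 + (4436/8643)·R3: [0, 0, 0, -59582/8643, -6892/2881]
R5 ← R5 + (59582/158797)·R4: [0, 0, 0, 0, -280692/158797]
5 nonzero rows, so the 5 vectors span a space of dimension 5.
Since 5 = 5, the vectors are linearly independent.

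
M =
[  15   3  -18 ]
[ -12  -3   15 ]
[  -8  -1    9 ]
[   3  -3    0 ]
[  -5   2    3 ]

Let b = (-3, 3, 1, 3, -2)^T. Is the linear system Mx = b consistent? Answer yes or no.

yes

Row reduce the augmented matrix [M | b].
R2 ← R2 + (4/5)·R1: [0, -3/5, 3/5, 3/5]
R3 ← R3 + (8/15)·R1: [0, 3/5, -3/5, -3/5]
R4 ← R4 − (1/5)·R1: [0, -18/5, 18/5, 18/5]
R5 ← R5 + (1/3)·R1: [0, 3, -3, -3]
R3 ← R3 + R2: [0, 0, 0, 0]
R4 ← R4 − (6)·R2: [0, 0, 0, 0]
R5 ← R5 + (5)·R2: [0, 0, 0, 0]
The echelon form has 2 nonzero rows, and every pivot lies in the first 3 columns, so rank(M) = rank([M|b]) = 2.
The system is consistent.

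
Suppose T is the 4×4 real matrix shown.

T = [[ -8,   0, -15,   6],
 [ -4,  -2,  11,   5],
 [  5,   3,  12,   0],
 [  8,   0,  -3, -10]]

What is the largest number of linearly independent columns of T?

3

Row reduce to echelon form.
R2 ← R2 − (1/2)·R1: [0, -2, 37/2, 2]
R3 ← R3 + (5/8)·R1: [0, 3, 21/8, 15/4]
R4 ← R4 + R1: [0, 0, -18, -4]
R3 ← R3 + (3/2)·R2: [0, 0, 243/8, 27/4]
R4 ← R4 + (16/27)·R3: [0, 0, 0, 0]
Echelon form has 3 nonzero rows, so rank(T) = 3.
The rank gives the maximum number of linearly independent columns: 3.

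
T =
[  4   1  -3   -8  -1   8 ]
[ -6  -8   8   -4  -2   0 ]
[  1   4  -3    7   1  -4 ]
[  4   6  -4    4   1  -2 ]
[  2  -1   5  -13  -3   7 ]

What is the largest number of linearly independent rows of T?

Row reduce to echelon form.
R2 ← R2 + (3/2)·R1: [0, -13/2, 7/2, -16, -7/2, 12]
R3 ← R3 − (1/4)·R1: [0, 15/4, -9/4, 9, 5/4, -6]
R4 ← R4 − R1: [0, 5, -1, 12, 2, -10]
R5 ← R5 − (1/2)·R1: [0, -3/2, 13/2, -9, -5/2, 3]
R3 ← R3 + (15/26)·R2: [0, 0, -3/13, -3/13, -10/13, 12/13]
R4 ← R4 + (10/13)·R2: [0, 0, 22/13, -4/13, -9/13, -10/13]
R5 ← R5 − (3/13)·R2: [0, 0, 74/13, -69/13, -22/13, 3/13]
R4 ← R4 + (22/3)·R3: [0, 0, 0, -2, -19/3, 6]
R5 ← R5 + (74/3)·R3: [0, 0, 0, -11, -62/3, 23]
R5 ← R5 − (11/2)·R4: [0, 0, 0, 0, 85/6, -10]
Echelon form has 5 nonzero rows, so rank(T) = 5.
The rank gives the maximum number of linearly independent rows: 5.

5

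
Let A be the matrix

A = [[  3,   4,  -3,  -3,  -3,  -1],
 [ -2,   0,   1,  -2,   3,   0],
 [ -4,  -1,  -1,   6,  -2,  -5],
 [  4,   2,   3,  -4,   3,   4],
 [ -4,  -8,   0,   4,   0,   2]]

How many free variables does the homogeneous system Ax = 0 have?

Row reduce to echelon form.
R2 ← R2 + (2/3)·R1: [0, 8/3, -1, -4, 1, -2/3]
R3 ← R3 + (4/3)·R1: [0, 13/3, -5, 2, -6, -19/3]
R4 ← R4 − (4/3)·R1: [0, -10/3, 7, 0, 7, 16/3]
R5 ← R5 + (4/3)·R1: [0, -8/3, -4, 0, -4, 2/3]
R3 ← R3 − (13/8)·R2: [0, 0, -27/8, 17/2, -61/8, -21/4]
R4 ← R4 + (5/4)·R2: [0, 0, 23/4, -5, 33/4, 9/2]
R5 ← R5 + R2: [0, 0, -5, -4, -3, 0]
R4 ← R4 + (46/27)·R3: [0, 0, 0, 256/27, -128/27, -40/9]
R5 ← R5 − (40/27)·R3: [0, 0, 0, -448/27, 224/27, 70/9]
R5 ← R5 + (7/4)·R4: [0, 0, 0, 0, 0, 0]
4 nonzero rows, so rank(A) = 4.
A has 6 columns; by rank–nullity, nullity = 6 − 4 = 2.

2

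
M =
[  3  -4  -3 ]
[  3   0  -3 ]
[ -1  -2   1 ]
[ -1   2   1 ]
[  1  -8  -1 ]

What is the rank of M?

Row reduce to echelon form.
R2 ← R2 − R1: [0, 4, 0]
R3 ← R3 + (1/3)·R1: [0, -10/3, 0]
R4 ← R4 + (1/3)·R1: [0, 2/3, 0]
R5 ← R5 − (1/3)·R1: [0, -20/3, 0]
R3 ← R3 + (5/6)·R2: [0, 0, 0]
R4 ← R4 − (1/6)·R2: [0, 0, 0]
R5 ← R5 + (5/3)·R2: [0, 0, 0]
Echelon form has 2 nonzero rows, so rank(M) = 2.

2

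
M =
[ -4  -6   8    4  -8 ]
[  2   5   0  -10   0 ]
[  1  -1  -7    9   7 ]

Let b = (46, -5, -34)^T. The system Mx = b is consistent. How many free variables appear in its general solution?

Row reduce the augmented matrix [M | b].
R2 ← R2 + (1/2)·R1: [0, 2, 4, -8, -4, 18]
R3 ← R3 + (1/4)·R1: [0, -5/2, -5, 10, 5, -45/2]
R3 ← R3 + (5/4)·R2: [0, 0, 0, 0, 0, 0]
The echelon form has 2 nonzero rows, and every pivot lies in the first 5 columns, so rank(M) = rank([M|b]) = 2.
The system is consistent.
Free variables = (unknowns) − (rank) = 5 − 2 = 3.

3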